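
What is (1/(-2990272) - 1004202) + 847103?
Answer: -469768740929/2990272 ≈ -1.5710e+5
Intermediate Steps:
(1/(-2990272) - 1004202) + 847103 = (-1/2990272 - 1004202) + 847103 = -3002837122945/2990272 + 847103 = -469768740929/2990272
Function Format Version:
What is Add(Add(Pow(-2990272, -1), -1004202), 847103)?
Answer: Rational(-469768740929, 2990272) ≈ -1.5710e+5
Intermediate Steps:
Add(Add(Pow(-2990272, -1), -1004202), 847103) = Add(Add(Rational(-1, 2990272), -1004202), 847103) = Add(Rational(-3002837122945, 2990272), 847103) = Rational(-469768740929, 2990272)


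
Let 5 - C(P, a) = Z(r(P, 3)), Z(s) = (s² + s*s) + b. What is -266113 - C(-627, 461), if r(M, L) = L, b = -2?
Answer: -266102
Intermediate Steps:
Z(s) = -2 + 2*s² (Z(s) = (s² + s*s) - 2 = (s² + s²) - 2 = 2*s² - 2 = -2 + 2*s²)
C(P, a) = -11 (C(P, a) = 5 - (-2 + 2*3²) = 5 - (-2 + 2*9) = 5 - (-2 + 18) = 5 - 1*16 = 5 - 16 = -11)
-266113 - C(-627, 461) = -266113 - 1*(-11) = -266113 + 11 = -266102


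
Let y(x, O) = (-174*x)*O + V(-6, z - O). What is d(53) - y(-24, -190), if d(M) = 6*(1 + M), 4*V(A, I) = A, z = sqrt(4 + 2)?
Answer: 1587531/2 ≈ 7.9377e+5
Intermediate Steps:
z = sqrt(6) ≈ 2.4495
V(A, I) = A/4
d(M) = 6 + 6*M
y(x, O) = -3/2 - 174*O*x (y(x, O) = (-174*x)*O + (1/4)*(-6) = -174*O*x - 3/2 = -3/2 - 174*O*x)
d(53) - y(-24, -190) = (6 + 6*53) - (-3/2 - 174*(-190)*(-24)) = (6 + 318) - (-3/2 - 793440) = 324 - 1*(-1586883/2) = 324 + 1586883/2 = 1587531/2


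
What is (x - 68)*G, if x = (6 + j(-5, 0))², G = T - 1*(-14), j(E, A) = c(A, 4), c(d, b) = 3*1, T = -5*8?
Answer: -338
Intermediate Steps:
T = -40
c(d, b) = 3
j(E, A) = 3
G = -26 (G = -40 - 1*(-14) = -40 + 14 = -26)
x = 81 (x = (6 + 3)² = 9² = 81)
(x - 68)*G = (81 - 68)*(-26) = 13*(-26) = -338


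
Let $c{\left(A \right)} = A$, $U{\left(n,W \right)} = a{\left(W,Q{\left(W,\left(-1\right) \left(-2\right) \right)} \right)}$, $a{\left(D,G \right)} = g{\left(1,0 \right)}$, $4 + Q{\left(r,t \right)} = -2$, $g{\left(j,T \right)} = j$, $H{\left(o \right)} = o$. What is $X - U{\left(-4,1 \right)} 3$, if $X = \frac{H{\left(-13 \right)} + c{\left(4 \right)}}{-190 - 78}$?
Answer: $- \frac{795}{268} \approx -2.9664$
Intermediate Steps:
$Q{\left(r,t \right)} = -6$ ($Q{\left(r,t \right)} = -4 - 2 = -6$)
$a{\left(D,G \right)} = 1$
$U{\left(n,W \right)} = 1$
$X = \frac{9}{268}$ ($X = \frac{-13 + 4}{-190 - 78} = - \frac{9}{-268} = \left(-9\right) \left(- \frac{1}{268}\right) = \frac{9}{268} \approx 0.033582$)
$X - U{\left(-4,1 \right)} 3 = \frac{9}{268} - 1 \cdot 3 = \frac{9}{268} - 3 = - \frac{795}{268}$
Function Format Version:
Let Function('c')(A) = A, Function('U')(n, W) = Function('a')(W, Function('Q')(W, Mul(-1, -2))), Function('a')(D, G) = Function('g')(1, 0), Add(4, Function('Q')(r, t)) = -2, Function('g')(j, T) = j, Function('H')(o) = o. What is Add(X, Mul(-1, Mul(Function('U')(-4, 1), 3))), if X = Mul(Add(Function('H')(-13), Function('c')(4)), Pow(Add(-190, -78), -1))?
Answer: Rational(-795, 268) ≈ -2.9664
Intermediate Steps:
Function('Q')(r, t) = -6 (Function('Q')(r, t) = Add(-4, -2) = -6)
Function('a')(D, G) = 1
Function('U')(n, W) = 1
X = Rational(9, 268) (X = Mul(Add(-13, 4), Pow(Add(-190, -78), -1)) = Mul(-9, Pow(-268, -1)) = Mul(-9, Rational(-1, 268)) = Rational(9, 268) ≈ 0.033582)
Add(X, Mul(-1, Mul(Function('U')(-4, 1), 3))) = Add(Rational(9, 268), Mul(-1, Mul(1, 3))) = Add(Rational(9, 268), Mul(-1, 3)) = Add(Rational(9, 268), -3) = Rational(-795, 268)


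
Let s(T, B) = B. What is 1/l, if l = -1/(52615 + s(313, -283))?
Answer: -52332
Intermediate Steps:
l = -1/52332 (l = -1/(52615 - 283) = -1/52332 ≈ -1.9109e-5)
1/l = 1/(-1/52332) = -52332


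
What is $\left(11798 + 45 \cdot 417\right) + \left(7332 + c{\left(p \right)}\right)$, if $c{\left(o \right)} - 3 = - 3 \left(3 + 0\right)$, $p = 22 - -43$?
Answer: $37889$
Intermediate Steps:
$p = 65$ ($p = 22 + 43 = 65$)
$c{\left(o \right)} = -6$ ($c{\left(o \right)} = 3 - 3 \left(3 + 0\right) = 3 - 9 = -6$)
$\left(11798 + 45 \cdot 417\right) + \left(7332 + c{\left(p \right)}\right) = \left(11798 + 45 \cdot 417\right) + \left(7332 - 6\right) = \left(11798 + 18765\right) + 7326 = 30563 + 7326 = 37889$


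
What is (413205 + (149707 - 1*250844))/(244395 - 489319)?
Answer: -78017/61231 ≈ -1.2741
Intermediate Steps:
(413205 + (149707 - 1*250844))/(244395 - 489319) = (413205 + (149707 - 250844))/(-244924) = (413205 - 101137)*(-1/244924) = 312068*(-1/244924) = -78017/61231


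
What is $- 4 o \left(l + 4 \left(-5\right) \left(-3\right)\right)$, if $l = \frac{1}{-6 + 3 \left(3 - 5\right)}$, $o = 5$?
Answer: $- \frac{3595}{3} \approx -1198.3$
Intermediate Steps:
$l = - \frac{1}{12}$ ($l = \frac{1}{-6 + 3 \left(-2\right)} = \frac{1}{-6 - 6} = \frac{1}{-12} = - \frac{1}{12} \approx -0.083333$)
$- 4 o \left(l + 4 \left(-5\right) \left(-3\right)\right) = \left(-4\right) 5 \left(- \frac{1}{12} + 4 \left(-5\right) \left(-3\right)\right) = - 20 \left(- \frac{1}{12} - -60\right) = - 20 \left(- \frac{1}{12} + 60\right) = \left(-20\right) \frac{719}{12} = - \frac{3595}{3}$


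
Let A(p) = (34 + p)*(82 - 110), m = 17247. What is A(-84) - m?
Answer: -15847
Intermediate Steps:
A(p) = -952 - 28*p (A(p) = (34 + p)*(-28) = -952 - 28*p)
A(-84) - m = (-952 - 28*(-84)) - 1*17247 = (-952 + 2352) - 17247 = 1400 - 17247 = -15847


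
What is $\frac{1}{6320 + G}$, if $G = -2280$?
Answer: $\frac{1}{4040} \approx 0.00024752$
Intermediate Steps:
$\frac{1}{6320 + G} = \frac{1}{6320 - 2280} = \frac{1}{4040}$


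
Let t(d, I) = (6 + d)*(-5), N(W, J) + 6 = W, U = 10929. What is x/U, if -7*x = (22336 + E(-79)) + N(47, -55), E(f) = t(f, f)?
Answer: -22742/76503 ≈ -0.29727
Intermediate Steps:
N(W, J) = -6 + W
t(d, I) = -30 - 5*d
E(f) = -30 - 5*f
x = -22742/7 (x = -((22336 + (-30 - 5*(-79))) + (-6 + 47))/7 = -((22336 + (-30 + 395)) + 41)/7 = -((22336 + 365) + 41)/7 = -(22701 + 41)/7 = -⅐*22742 = -22742/7 ≈ -3248.9)
x/U = -22742/7/10929 = -22742/7*1/10929 = -22742/76503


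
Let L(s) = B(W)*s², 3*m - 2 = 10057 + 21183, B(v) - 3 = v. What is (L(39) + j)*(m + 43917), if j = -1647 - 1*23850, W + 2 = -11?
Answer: -2211652017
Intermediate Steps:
W = -13 (W = -2 - 11 = -13)
B(v) = 3 + v
m = 10414 (m = ⅔ + (10057 + 21183)/3 = ⅔ + (⅓)*31240 = ⅔ + 31240/3 = 10414)
j = -25497 (j = -1647 - 23850 = -25497)
L(s) = -10*s² (L(s) = (3 - 13)*s² = -10*s²)
(L(39) + j)*(m + 43917) = (-10*39² - 25497)*(10414 + 43917) = (-10*1521 - 25497)*54331 = (-15210 - 25497)*54331 = -40707*54331 = -2211652017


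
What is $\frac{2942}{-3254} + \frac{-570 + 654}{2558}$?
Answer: $- \frac{1813075}{2080933} \approx -0.87128$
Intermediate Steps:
$\frac{2942}{-3254} + \frac{-570 + 654}{2558} = 2942 \left(- \frac{1}{3254}\right) + 84 \cdot \frac{1}{2558} = - \frac{1471}{1627} + \frac{42}{1279} = - \frac{1813075}{2080933}$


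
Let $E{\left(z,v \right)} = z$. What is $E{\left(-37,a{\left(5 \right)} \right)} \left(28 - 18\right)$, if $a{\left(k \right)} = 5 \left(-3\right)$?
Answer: $-370$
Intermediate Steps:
$a{\left(k \right)} = -15$
$E{\left(-37,a{\left(5 \right)} \right)} \left(28 - 18\right) = - 37 \left(28 - 18\right) = \left(-37\right) 10 = -370$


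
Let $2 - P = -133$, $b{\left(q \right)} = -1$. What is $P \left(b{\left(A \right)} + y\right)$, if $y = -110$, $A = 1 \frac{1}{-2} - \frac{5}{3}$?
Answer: $-14985$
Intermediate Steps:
$A = - \frac{13}{6}$ ($A = 1 \left(- \frac{1}{2}\right) - \frac{5}{3} = - \frac{1}{2} - \frac{5}{3} = - \frac{13}{6} \approx -2.1667$)
$P = 135$ ($P = 2 - -133 = 2 + 133 = 135$)
$P \left(b{\left(A \right)} + y\right) = 135 \left(-1 - 110\right) = 135 \left(-111\right) = -14985$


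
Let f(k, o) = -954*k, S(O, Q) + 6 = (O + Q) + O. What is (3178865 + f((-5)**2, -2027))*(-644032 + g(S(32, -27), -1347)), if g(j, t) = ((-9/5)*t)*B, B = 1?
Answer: -2024280971111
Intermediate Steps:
S(O, Q) = -6 + Q + 2*O (S(O, Q) = -6 + ((O + Q) + O) = -6 + (Q + 2*O) = -6 + Q + 2*O)
g(j, t) = -9*t/5 (g(j, t) = ((-9/5)*t)*1 = ((-9*1/5)*t)*1 = -9*t/5*1 = -9*t/5)
(3178865 + f((-5)**2, -2027))*(-644032 + g(S(32, -27), -1347)) = (3178865 - 954*(-5)**2)*(-644032 - 9/5*(-1347)) = (3178865 - 954*25)*(-644032 + 12123/5) = (3178865 - 23850)*(-3208037/5) = 3155015*(-3208037/5) = -2024280971111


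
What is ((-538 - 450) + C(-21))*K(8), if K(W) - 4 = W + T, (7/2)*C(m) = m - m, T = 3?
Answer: -14820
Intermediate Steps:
C(m) = 0 (C(m) = 2*(m - m)/7 = (2/7)*0 = 0)
K(W) = 7 + W (K(W) = 4 + (W + 3) = 4 + (3 + W) = 7 + W)
((-538 - 450) + C(-21))*K(8) = ((-538 - 450) + 0)*(7 + 8) = (-988 + 0)*15 = -988*15 = -14820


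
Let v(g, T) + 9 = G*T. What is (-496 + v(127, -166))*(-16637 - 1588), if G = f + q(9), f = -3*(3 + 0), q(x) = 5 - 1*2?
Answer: -8948475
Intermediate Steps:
q(x) = 3 (q(x) = 5 - 2 = 3)
f = -9 (f = -3*3 = -9)
G = -6 (G = -9 + 3 = -6)
v(g, T) = -9 - 6*T
(-496 + v(127, -166))*(-16637 - 1588) = (-496 + (-9 - 6*(-166)))*(-16637 - 1588) = (-496 + (-9 + 996))*(-18225) = (-496 + 987)*(-18225) = 491*(-18225) = -8948475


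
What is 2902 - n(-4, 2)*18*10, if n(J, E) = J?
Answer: 3622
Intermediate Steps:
2902 - n(-4, 2)*18*10 = 2902 - (-4*18)*10 = 2902 - (-72)*10 = 2902 - 1*(-720) = 2902 + 720 = 3622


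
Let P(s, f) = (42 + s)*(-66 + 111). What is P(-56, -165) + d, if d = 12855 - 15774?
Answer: -3549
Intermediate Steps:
P(s, f) = 1890 + 45*s (P(s, f) = (42 + s)*45 = 1890 + 45*s)
d = -2919
P(-56, -165) + d = (1890 + 45*(-56)) - 2919 = (1890 - 2520) - 2919 = -630 - 2919 = -3549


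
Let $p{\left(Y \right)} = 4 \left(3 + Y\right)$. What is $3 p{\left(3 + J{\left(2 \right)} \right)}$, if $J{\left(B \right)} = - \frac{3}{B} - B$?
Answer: $30$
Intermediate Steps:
$J{\left(B \right)} = - B - \frac{3}{B}$
$p{\left(Y \right)} = 12 + 4 Y$
$3 p{\left(3 + J{\left(2 \right)} \right)} = 3 \left(12 + 4 \left(3 - \left(2 + \frac{3}{2}\right)\right)\right) = 3 \left(12 + 4 \left(3 - \frac{7}{2}\right)\right) = 3 \left(12 + 4 \left(- \frac{1}{2}\right)\right) = 3 \left(12 - 2\right) = 3 \cdot 10 = 30$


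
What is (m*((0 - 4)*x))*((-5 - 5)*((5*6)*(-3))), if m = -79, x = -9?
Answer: -2559600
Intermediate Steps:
(m*((0 - 4)*x))*((-5 - 5)*((5*6)*(-3))) = (-79*(0 - 4)*(-9))*((-5 - 5)*((5*6)*(-3))) = (-(-316)*(-9))*(-300*(-3)) = (-79*36)*(-10*(-90)) = -2844*900 = -2559600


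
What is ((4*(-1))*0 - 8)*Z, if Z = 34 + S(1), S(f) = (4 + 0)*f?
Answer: -304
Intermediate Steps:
S(f) = 4*f
Z = 38 (Z = 34 + 4*1 = 34 + 4 = 38)
((4*(-1))*0 - 8)*Z = ((4*(-1))*0 - 8)*38 = (-4*0 - 8)*38 = (0 - 8)*38 = -8*38 = -304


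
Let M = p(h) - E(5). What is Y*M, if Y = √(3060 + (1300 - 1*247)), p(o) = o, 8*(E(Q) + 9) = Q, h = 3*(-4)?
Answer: -87*√457/8 ≈ -232.48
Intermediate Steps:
h = -12
E(Q) = -9 + Q/8
M = -29/8 (M = -12 - (-9 + (⅛)*5) = -12 - (-9 + 5/8) = -12 - 1*(-67/8) = -12 + 67/8 = -29/8 ≈ -3.6250)
Y = 3*√457 (Y = √(3060 + (1300 - 247)) = √(3060 + 1053) = √4113 = 3*√457 ≈ 64.133)
Y*M = (3*√457)*(-29/8) = -87*√457/8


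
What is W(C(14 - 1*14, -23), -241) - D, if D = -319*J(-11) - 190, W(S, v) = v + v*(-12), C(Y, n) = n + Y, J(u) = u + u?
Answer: -4177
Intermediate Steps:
J(u) = 2*u
C(Y, n) = Y + n
W(S, v) = -11*v (W(S, v) = v - 12*v = -11*v)
D = 6828 (D = -638*(-11) - 190 = -319*(-22) - 190 = 7018 - 190 = 6828)
W(C(14 - 1*14, -23), -241) - D = -11*(-241) - 1*6828 = 2651 - 6828 = -4177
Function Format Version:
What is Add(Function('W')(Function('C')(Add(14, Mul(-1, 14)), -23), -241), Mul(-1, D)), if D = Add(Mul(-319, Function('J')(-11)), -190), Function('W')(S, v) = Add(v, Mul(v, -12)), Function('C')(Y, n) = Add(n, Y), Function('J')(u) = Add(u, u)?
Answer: -4177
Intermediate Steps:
Function('J')(u) = Mul(2, u)
Function('C')(Y, n) = Add(Y, n)
Function('W')(S, v) = Mul(-11, v) (Function('W')(S, v) = Add(v, Mul(-12, v)) = Mul(-11, v))
D = 6828 (D = Add(Mul(-319, Mul(2, -11)), -190) = Add(Mul(-319, -22), -190) = Add(7018, -190) = 6828)
Add(Function('W')(Function('C')(Add(14, Mul(-1, 14)), -23), -241), Mul(-1, D)) = Add(Mul(-11, -241), Mul(-1, 6828)) = Add(2651, -6828) = -4177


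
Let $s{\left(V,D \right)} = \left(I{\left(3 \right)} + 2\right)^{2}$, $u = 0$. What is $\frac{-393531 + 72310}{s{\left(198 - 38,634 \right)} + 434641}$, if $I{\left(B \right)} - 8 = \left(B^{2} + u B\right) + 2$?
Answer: $- \frac{321221}{435082} \approx -0.7383$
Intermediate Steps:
$I{\left(B \right)} = 10 + B^{2}$ ($I{\left(B \right)} = 8 + \left(\left(B^{2} + 0 B\right) + 2\right) = 8 + \left(\left(B^{2} + 0\right) + 2\right) = 8 + \left(B^{2} + 2\right) = 8 + \left(2 + B^{2}\right) = 10 + B^{2}$)
$s{\left(V,D \right)} = 441$ ($s{\left(V,D \right)} = \left(\left(10 + 3^{2}\right) + 2\right)^{2} = \left(\left(10 + 9\right) + 2\right)^{2} = \left(19 + 2\right)^{2} = 21^{2} = 441$)
$\frac{-393531 + 72310}{s{\left(198 - 38,634 \right)} + 434641} = \frac{-393531 + 72310}{441 + 434641} = - \frac{321221}{435082}$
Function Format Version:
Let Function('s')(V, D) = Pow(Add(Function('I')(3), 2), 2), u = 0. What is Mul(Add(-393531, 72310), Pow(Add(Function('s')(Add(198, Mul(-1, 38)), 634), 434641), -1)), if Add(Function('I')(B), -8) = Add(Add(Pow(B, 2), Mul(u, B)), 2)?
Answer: Rational(-321221, 435082) ≈ -0.73830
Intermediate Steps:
Function('I')(B) = Add(10, Pow(B, 2)) (Function('I')(B) = Add(8, Add(Add(Pow(B, 2), Mul(0, B)), 2)) = Add(8, Add(Add(Pow(B, 2), 0), 2)) = Add(8, Add(Pow(B, 2), 2)) = Add(8, Add(2, Pow(B, 2))) = Add(10, Pow(B, 2)))
Function('s')(V, D) = 441 (Function('s')(V, D) = Pow(Add(Add(10, Pow(3, 2)), 2), 2) = Pow(Add(Add(10, 9), 2), 2) = Pow(Add(19, 2), 2) = Pow(21, 2) = 441)
Mul(Add(-393531, 72310), Pow(Add(Function('s')(Add(198, Mul(-1, 38)), 634), 434641), -1)) = Mul(Add(-393531, 72310), Pow(Add(441, 434641), -1)) = Mul(-321221, Pow(435082, -1)) = Mul(-321221, Rational(1, 435082)) = Rational(-321221, 435082)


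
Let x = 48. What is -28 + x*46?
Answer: 2180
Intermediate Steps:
-28 + x*46 = -28 + 48*46 = -28 + 2208 = 2180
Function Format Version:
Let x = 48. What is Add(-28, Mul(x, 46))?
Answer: 2180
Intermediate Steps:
Add(-28, Mul(x, 46)) = Add(-28, Mul(48, 46)) = Add(-28, 2208) = 2180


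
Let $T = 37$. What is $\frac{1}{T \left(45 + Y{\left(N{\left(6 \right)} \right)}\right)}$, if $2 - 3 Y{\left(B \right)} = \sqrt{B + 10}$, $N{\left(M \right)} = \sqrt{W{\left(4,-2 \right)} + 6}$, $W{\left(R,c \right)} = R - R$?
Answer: $\frac{1}{\frac{5069}{3} - \frac{37 \sqrt{10 + \sqrt{6}}}{3}} \approx 0.00060748$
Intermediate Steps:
$W{\left(R,c \right)} = 0$
$N{\left(M \right)} = \sqrt{6}$ ($N{\left(M \right)} = \sqrt{0 + 6} = \sqrt{6}$)
$Y{\left(B \right)} = \frac{2}{3} - \frac{\sqrt{10 + B}}{3}$ ($Y{\left(B \right)} = \frac{2}{3} - \frac{\sqrt{B + 10}}{3} = \frac{2}{3} - \frac{\sqrt{10 + B}}{3}$)
$\frac{1}{T \left(45 + Y{\left(N{\left(6 \right)} \right)}\right)} = \frac{1}{37 \left(45 + \left(\frac{2}{3} - \frac{\sqrt{10 + \sqrt{6}}}{3}\right)\right)} = \frac{1}{37 \left(\frac{137}{3} - \frac{\sqrt{10 + \sqrt{6}}}{3}\right)} = \frac{1}{\frac{5069}{3} - \frac{37 \sqrt{10 + \sqrt{6}}}{3}}$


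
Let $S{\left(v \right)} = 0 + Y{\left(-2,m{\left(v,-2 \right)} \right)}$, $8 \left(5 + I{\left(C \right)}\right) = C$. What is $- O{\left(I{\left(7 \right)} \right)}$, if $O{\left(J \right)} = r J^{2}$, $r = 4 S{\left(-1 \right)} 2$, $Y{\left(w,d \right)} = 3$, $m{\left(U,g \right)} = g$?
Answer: $- \frac{3267}{8} \approx -408.38$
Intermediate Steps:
$I{\left(C \right)} = -5 + \frac{C}{8}$
$S{\left(v \right)} = 3$ ($S{\left(v \right)} = 0 + 3 = 3$)
$r = 24$ ($r = 4 \cdot 3 \cdot 2 = 12 \cdot 2 = 24$)
$O{\left(J \right)} = 24 J^{2}$
$- O{\left(I{\left(7 \right)} \right)} = - 24 \left(-5 + \frac{1}{8} \cdot 7\right)^{2} = - 24 \left(-5 + \frac{7}{8}\right)^{2} = - 24 \left(- \frac{33}{8}\right)^{2} = - \frac{24 \cdot 1089}{64} = \left(-1\right) \frac{3267}{8} = - \frac{3267}{8}$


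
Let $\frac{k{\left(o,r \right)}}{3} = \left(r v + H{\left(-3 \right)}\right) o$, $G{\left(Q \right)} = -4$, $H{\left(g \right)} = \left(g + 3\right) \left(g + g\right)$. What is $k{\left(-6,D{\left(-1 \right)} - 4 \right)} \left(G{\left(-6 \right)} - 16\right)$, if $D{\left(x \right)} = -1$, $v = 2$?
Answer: $-3600$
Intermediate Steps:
$H{\left(g \right)} = 2 g \left(3 + g\right)$ ($H{\left(g \right)} = \left(3 + g\right) 2 g = 2 g \left(3 + g\right)$)
$k{\left(o,r \right)} = 6 o r$ ($k{\left(o,r \right)} = 3 \left(r 2 + 2 \left(-3\right) \left(3 - 3\right)\right) o = 3 \left(2 r + 2 \left(-3\right) 0\right) o = 3 \left(2 r + 0\right) o = 3 \cdot 2 r o = 3 \cdot 2 o r = 6 o r$)
$k{\left(-6,D{\left(-1 \right)} - 4 \right)} \left(G{\left(-6 \right)} - 16\right) = 6 \left(-6\right) \left(-1 - 4\right) \left(-4 - 16\right) = 6 \left(-6\right) \left(-5\right) \left(-20\right) = 180 \left(-20\right) = -3600$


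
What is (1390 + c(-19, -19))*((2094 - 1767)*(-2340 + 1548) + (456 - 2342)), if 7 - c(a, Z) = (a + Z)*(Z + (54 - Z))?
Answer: -899740630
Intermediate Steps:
c(a, Z) = 7 - 54*Z - 54*a (c(a, Z) = 7 - (a + Z)*(Z + (54 - Z)) = 7 - (Z + a)*54 = 7 - (54*Z + 54*a) = 7 + (-54*Z - 54*a) = 7 - 54*Z - 54*a)
(1390 + c(-19, -19))*((2094 - 1767)*(-2340 + 1548) + (456 - 2342)) = (1390 + (7 - 54*(-19) - 54*(-19)))*((2094 - 1767)*(-2340 + 1548) + (456 - 2342)) = (1390 + (7 + 1026 + 1026))*(327*(-792) - 1886) = (1390 + 2059)*(-258984 - 1886) = 3449*(-260870) = -899740630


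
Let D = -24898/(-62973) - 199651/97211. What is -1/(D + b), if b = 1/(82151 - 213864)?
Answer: 806303297193039/1337191130943088 ≈ 0.60298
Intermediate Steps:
b = -1/131713 (b = 1/(-131713) = -1/131713 ≈ -7.5923e-6)
D = -10152262945/6121668303 (D = -24898*(-1/62973) - 199651*1/97211 = 24898/62973 - 199651/97211 = -10152262945/6121668303 ≈ -1.6584)
-1/(D + b) = -1/(-10152262945/6121668303 - 1/131713) = -1/(-1337191130943088/806303297193039) = -1*(-806303297193039/1337191130943088) = 806303297193039/1337191130943088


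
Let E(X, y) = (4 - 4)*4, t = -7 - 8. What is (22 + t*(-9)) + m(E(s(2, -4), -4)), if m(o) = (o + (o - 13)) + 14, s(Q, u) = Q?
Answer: 158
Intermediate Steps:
t = -15
E(X, y) = 0 (E(X, y) = 0*4 = 0)
m(o) = 1 + 2*o (m(o) = (o + (-13 + o)) + 14 = (-13 + 2*o) + 14 = 1 + 2*o)
(22 + t*(-9)) + m(E(s(2, -4), -4)) = (22 - 15*(-9)) + (1 + 2*0) = (22 + 135) + (1 + 0) = 157 + 1 = 158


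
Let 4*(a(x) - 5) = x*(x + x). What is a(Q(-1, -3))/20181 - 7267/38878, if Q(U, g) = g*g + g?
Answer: -2974717/16012182 ≈ -0.18578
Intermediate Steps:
Q(U, g) = g + g² (Q(U, g) = g² + g = g + g²)
a(x) = 5 + x²/2 (a(x) = 5 + (x*(x + x))/4 = 5 + (x*(2*x))/4 = 5 + (2*x²)/4 = 5 + x²/2)
a(Q(-1, -3))/20181 - 7267/38878 = (5 + (-3*(1 - 3))²/2)/20181 - 7267/38878 = (5 + (-3*(-2))²/2)*(1/20181) - 7267*1/38878 = (5 + (½)*6²)*(1/20181) - 7267/38878 = (5 + (½)*36)*(1/20181) - 7267/38878 = (5 + 18)*(1/20181) - 7267/38878 = 23*(1/20181) - 7267/38878 = 23/20181 - 7267/38878 = -2974717/16012182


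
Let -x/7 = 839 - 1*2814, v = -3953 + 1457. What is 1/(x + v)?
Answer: 1/11329 ≈ 8.8269e-5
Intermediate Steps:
v = -2496
x = 13825 (x = -7*(839 - 1*2814) = -7*(839 - 2814) = -7*(-1975) = 13825)
1/(x + v) = 1/(13825 - 2496) = 1/11329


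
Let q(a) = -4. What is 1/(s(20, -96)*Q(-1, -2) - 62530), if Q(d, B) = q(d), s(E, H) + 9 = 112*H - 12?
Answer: -1/19438 ≈ -5.1446e-5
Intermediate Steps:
s(E, H) = -21 + 112*H (s(E, H) = -9 + (112*H - 12) = -9 + (-12 + 112*H) = -21 + 112*H)
Q(d, B) = -4
1/(s(20, -96)*Q(-1, -2) - 62530) = 1/((-21 + 112*(-96))*(-4) - 62530) = 1/((-21 - 10752)*(-4) - 62530) = 1/(-10773*(-4) - 62530) = 1/(43092 - 62530) = 1/(-19438) = -1/19438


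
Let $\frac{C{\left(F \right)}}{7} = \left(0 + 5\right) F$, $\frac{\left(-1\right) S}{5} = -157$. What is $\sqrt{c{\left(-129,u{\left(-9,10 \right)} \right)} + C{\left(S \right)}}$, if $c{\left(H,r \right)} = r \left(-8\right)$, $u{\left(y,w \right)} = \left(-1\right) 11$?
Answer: $\sqrt{27563} \approx 166.02$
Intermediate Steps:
$u{\left(y,w \right)} = -11$
$S = 785$ ($S = \left(-5\right) \left(-157\right) = 785$)
$C{\left(F \right)} = 35 F$ ($C{\left(F \right)} = 7 \left(0 + 5\right) F = 7 \cdot 5 F = 35 F$)
$c{\left(H,r \right)} = - 8 r$
$\sqrt{c{\left(-129,u{\left(-9,10 \right)} \right)} + C{\left(S \right)}} = \sqrt{\left(-8\right) \left(-11\right) + 35 \cdot 785} = \sqrt{88 + 27475} = \sqrt{27563}$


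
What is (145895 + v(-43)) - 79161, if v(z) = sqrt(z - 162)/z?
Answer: 66734 - I*sqrt(205)/43 ≈ 66734.0 - 0.33297*I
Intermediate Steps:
v(z) = sqrt(-162 + z)/z
(145895 + v(-43)) - 79161 = (145895 + sqrt(-162 - 43)/(-43)) - 79161 = (145895 - I*sqrt(205)/43) - 79161 = 66734 - I*sqrt(205)/43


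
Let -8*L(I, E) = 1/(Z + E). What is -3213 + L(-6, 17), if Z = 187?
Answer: -5243617/1632 ≈ -3213.0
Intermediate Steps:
L(I, E) = -1/(8*(187 + E))
-3213 + L(-6, 17) = -3213 - 1/(1496 + 8*17) = -3213 - 1/(1496 + 136) = -3213 - 1/1632 = -5243617/1632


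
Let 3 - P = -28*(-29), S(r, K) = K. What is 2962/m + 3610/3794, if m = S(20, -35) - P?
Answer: 3507992/734139 ≈ 4.7784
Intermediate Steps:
P = -809 (P = 3 - (-28)*(-29) = 3 - 1*812 = 3 - 812 = -809)
m = 774 (m = -35 - 1*(-809) = -35 + 809 = 774)
2962/m + 3610/3794 = 2962/774 + 3610/3794 = 2962*(1/774) + 3610*(1/3794) = 1481/387 + 1805/1897 = 3507992/734139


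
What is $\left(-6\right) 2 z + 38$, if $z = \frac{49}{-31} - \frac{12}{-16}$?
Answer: $\frac{1487}{31} \approx 47.968$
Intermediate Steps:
$z = - \frac{103}{124}$ ($z = 49 \left(- \frac{1}{31}\right) - - \frac{3}{4} = - \frac{49}{31} + \frac{3}{4} = - \frac{103}{124} \approx -0.83065$)
$\left(-6\right) 2 z + 38 = \left(-6\right) 2 \left(- \frac{103}{124}\right) + 38 = \left(-12\right) \left(- \frac{103}{124}\right) + 38 = \frac{309}{31} + 38 = \frac{1487}{31}$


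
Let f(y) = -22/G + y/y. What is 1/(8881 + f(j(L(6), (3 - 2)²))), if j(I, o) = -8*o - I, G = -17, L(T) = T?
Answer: 17/151016 ≈ 0.00011257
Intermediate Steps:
j(I, o) = -I - 8*o
f(y) = 39/17 (f(y) = -22/(-17) + y/y = -22*(-1/17) + 1 = 22/17 + 1 = 39/17)
1/(8881 + f(j(L(6), (3 - 2)²))) = 1/(8881 + 39/17) = 1/(151016/17) = 17/151016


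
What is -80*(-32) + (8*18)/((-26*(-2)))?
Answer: 33316/13 ≈ 2562.8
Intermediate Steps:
-80*(-32) + (8*18)/((-26*(-2))) = 2560 + 144/52 = 2560 + 144*(1/52) = 2560 + 36/13 = 33316/13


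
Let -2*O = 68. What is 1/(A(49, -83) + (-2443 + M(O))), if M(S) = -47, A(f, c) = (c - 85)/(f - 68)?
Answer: -19/47142 ≈ -0.00040304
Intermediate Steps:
O = -34 (O = -½*68 = -34)
A(f, c) = (-85 + c)/(-68 + f)
1/(A(49, -83) + (-2443 + M(O))) = 1/((-85 - 83)/(-68 + 49) + (-2443 - 47)) = 1/(-168/(-19) - 2490) = 1/(-1/19*(-168) - 2490) = 1/(168/19 - 2490) = 1/(-47142/19) = -19/47142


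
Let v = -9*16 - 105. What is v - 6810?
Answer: -7059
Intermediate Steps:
v = -249 (v = -144 - 105 = -249)
v - 6810 = -249 - 6810 = -7059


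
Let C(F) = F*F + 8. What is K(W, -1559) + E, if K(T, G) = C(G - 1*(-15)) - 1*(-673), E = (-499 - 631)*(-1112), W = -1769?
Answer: 3641177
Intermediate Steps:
E = 1256560 (E = -1130*(-1112) = 1256560)
C(F) = 8 + F² (C(F) = F² + 8 = 8 + F²)
K(T, G) = 681 + (15 + G)² (K(T, G) = (8 + (G - 1*(-15))²) - 1*(-673) = (8 + (G + 15)²) + 673 = (8 + (15 + G)²) + 673 = 681 + (15 + G)²)
K(W, -1559) + E = (681 + (15 - 1559)²) + 1256560 = (681 + (-1544)²) + 1256560 = (681 + 2383936) + 1256560 = 2384617 + 1256560 = 3641177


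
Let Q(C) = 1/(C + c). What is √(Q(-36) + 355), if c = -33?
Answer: √1690086/69 ≈ 18.841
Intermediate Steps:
Q(C) = 1/(-33 + C) (Q(C) = 1/(C - 33) = 1/(-33 + C))
√(Q(-36) + 355) = √(1/(-33 - 36) + 355) = √(1/(-69) + 355) = √(-1/69 + 355) = √(24494/69) = √1690086/69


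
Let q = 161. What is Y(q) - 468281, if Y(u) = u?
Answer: -468120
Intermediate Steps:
Y(q) - 468281 = 161 - 468281 = -468120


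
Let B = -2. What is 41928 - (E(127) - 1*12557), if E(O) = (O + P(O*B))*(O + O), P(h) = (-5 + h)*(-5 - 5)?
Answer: -635633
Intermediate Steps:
P(h) = 50 - 10*h (P(h) = (-5 + h)*(-10) = 50 - 10*h)
E(O) = 2*O*(50 + 21*O) (E(O) = (O + (50 - 10*O*(-2)))*(O + O) = (O + (50 - (-20)*O))*(2*O) = (O + (50 + 20*O))*(2*O) = (50 + 21*O)*(2*O) = 2*O*(50 + 21*O))
41928 - (E(127) - 1*12557) = 41928 - (2*127*(50 + 21*127) - 1*12557) = 41928 - (2*127*(50 + 2667) - 12557) = 41928 - (2*127*2717 - 12557) = 41928 - (690118 - 12557) = 41928 - 1*677561 = 41928 - 677561 = -635633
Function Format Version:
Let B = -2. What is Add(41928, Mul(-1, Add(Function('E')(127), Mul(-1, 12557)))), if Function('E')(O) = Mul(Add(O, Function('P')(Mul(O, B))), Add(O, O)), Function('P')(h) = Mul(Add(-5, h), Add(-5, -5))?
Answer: -635633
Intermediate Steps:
Function('P')(h) = Add(50, Mul(-10, h)) (Function('P')(h) = Mul(Add(-5, h), -10) = Add(50, Mul(-10, h)))
Function('E')(O) = Mul(2, O, Add(50, Mul(21, O))) (Function('E')(O) = Mul(Add(O, Add(50, Mul(-10, Mul(O, -2)))), Add(O, O)) = Mul(Add(O, Add(50, Mul(-10, Mul(-2, O)))), Mul(2, O)) = Mul(Add(O, Add(50, Mul(20, O))), Mul(2, O)) = Mul(Add(50, Mul(21, O)), Mul(2, O)) = Mul(2, O, Add(50, Mul(21, O))))
Add(41928, Mul(-1, Add(Function('E')(127), Mul(-1, 12557)))) = Add(41928, Mul(-1, Add(Mul(2, 127, Add(50, Mul(21, 127))), Mul(-1, 12557)))) = Add(41928, Mul(-1, Add(Mul(2, 127, Add(50, 2667)), -12557))) = Add(41928, Mul(-1, Add(Mul(2, 127, 2717), -12557))) = Add(41928, Mul(-1, Add(690118, -12557))) = Add(41928, Mul(-1, 677561)) = Add(41928, -677561) = -635633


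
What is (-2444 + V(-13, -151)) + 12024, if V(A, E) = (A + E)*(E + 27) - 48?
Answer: 29868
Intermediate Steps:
V(A, E) = -48 + (27 + E)*(A + E) (V(A, E) = (A + E)*(27 + E) - 48 = (27 + E)*(A + E) - 48 = -48 + (27 + E)*(A + E))
(-2444 + V(-13, -151)) + 12024 = (-2444 + (-48 + (-151)**2 + 27*(-13) + 27*(-151) - 13*(-151))) + 12024 = (-2444 + (-48 + 22801 - 351 - 4077 + 1963)) + 12024 = (-2444 + 20288) + 12024 = 17844 + 12024 = 29868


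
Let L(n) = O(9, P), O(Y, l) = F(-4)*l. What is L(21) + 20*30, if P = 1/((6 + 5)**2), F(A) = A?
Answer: 72596/121 ≈ 599.97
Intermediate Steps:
P = 1/121 (P = 1/(11**2) = 1/121 ≈ 0.0082645)
O(Y, l) = -4*l
L(n) = -4/121 (L(n) = -4*1/121 = -4/121)
L(21) + 20*30 = -4/121 + 20*30 = -4/121 + 600 = 72596/121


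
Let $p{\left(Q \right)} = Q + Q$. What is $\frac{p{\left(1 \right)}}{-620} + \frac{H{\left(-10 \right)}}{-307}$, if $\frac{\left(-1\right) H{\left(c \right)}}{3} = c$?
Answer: $- \frac{9607}{95170} \approx -0.10095$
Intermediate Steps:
$H{\left(c \right)} = - 3 c$
$p{\left(Q \right)} = 2 Q$
$\frac{p{\left(1 \right)}}{-620} + \frac{H{\left(-10 \right)}}{-307} = \frac{2 \cdot 1}{-620} + \frac{\left(-3\right) \left(-10\right)}{-307} = 2 \left(- \frac{1}{620}\right) + 30 \left(- \frac{1}{307}\right) = - \frac{1}{310} - \frac{30}{307} = - \frac{9607}{95170}$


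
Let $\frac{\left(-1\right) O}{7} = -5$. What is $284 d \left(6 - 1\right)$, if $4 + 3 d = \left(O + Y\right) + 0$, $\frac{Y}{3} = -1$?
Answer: $\frac{39760}{3} \approx 13253.0$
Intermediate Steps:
$Y = -3$ ($Y = 3 \left(-1\right) = -3$)
$O = 35$ ($O = \left(-7\right) \left(-5\right) = 35$)
$d = \frac{28}{3}$ ($d = - \frac{4}{3} + \frac{\left(35 - 3\right) + 0}{3} = - \frac{4}{3} + \frac{32 + 0}{3} = - \frac{4}{3} + \frac{1}{3} \cdot 32 = - \frac{4}{3} + \frac{32}{3} = \frac{28}{3} \approx 9.3333$)
$284 d \left(6 - 1\right) = 284 \frac{28 \left(6 - 1\right)}{3} = 284 \cdot \frac{28}{3} \cdot 5 = 284 \cdot \frac{140}{3} = \frac{39760}{3}$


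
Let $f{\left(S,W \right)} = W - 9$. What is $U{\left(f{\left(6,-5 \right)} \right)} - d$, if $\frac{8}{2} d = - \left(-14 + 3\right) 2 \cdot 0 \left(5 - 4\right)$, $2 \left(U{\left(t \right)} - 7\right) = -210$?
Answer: $-98$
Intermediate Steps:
$f{\left(S,W \right)} = -9 + W$
$U{\left(t \right)} = -98$ ($U{\left(t \right)} = 7 + \frac{1}{2} \left(-210\right) = 7 - 105 = -98$)
$d = 0$ ($d = \frac{\left(-1\right) \left(-14 + 3\right) 2 \cdot 0 \left(5 - 4\right)}{4} = \frac{\left(-1\right) \left(-11\right) 2 \cdot 0 \cdot 1}{4} = \frac{\left(-1\right) \left(\left(-22\right) 0\right)}{4} = \frac{\left(-1\right) 0}{4} = \frac{1}{4} \cdot 0 = 0$)
$U{\left(f{\left(6,-5 \right)} \right)} - d = -98 - 0 = -98 + 0 = -98$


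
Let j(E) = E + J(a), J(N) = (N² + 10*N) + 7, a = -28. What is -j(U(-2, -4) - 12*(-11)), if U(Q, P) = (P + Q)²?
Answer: -679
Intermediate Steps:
J(N) = 7 + N² + 10*N
j(E) = 511 + E (j(E) = E + (7 + (-28)² + 10*(-28)) = E + (7 + 784 - 280) = E + 511 = 511 + E)
-j(U(-2, -4) - 12*(-11)) = -(511 + ((-4 - 2)² - 12*(-11))) = -(511 + ((-6)² + 132)) = -(511 + (36 + 132)) = -(511 + 168) = -1*679 = -679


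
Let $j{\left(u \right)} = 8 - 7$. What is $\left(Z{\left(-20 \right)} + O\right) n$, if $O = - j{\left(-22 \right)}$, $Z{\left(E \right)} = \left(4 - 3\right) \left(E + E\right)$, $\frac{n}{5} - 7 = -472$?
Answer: $95325$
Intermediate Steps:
$n = -2325$ ($n = 35 + 5 \left(-472\right) = 35 - 2360 = -2325$)
$Z{\left(E \right)} = 2 E$ ($Z{\left(E \right)} = 1 \cdot 2 E = 2 E$)
$j{\left(u \right)} = 1$ ($j{\left(u \right)} = 8 - 7 = 1$)
$O = -1$ ($O = \left(-1\right) 1 = -1$)
$\left(Z{\left(-20 \right)} + O\right) n = \left(2 \left(-20\right) - 1\right) \left(-2325\right) = \left(-40 - 1\right) \left(-2325\right) = \left(-41\right) \left(-2325\right) = 95325$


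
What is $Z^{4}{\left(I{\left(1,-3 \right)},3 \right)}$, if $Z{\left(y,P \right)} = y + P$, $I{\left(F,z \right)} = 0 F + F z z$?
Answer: $20736$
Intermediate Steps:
$I{\left(F,z \right)} = F z^{2}$ ($I{\left(F,z \right)} = 0 + F z^{2} = F z^{2}$)
$Z{\left(y,P \right)} = P + y$
$Z^{4}{\left(I{\left(1,-3 \right)},3 \right)} = \left(3 + 1 \left(-3\right)^{2}\right)^{4} = \left(3 + 1 \cdot 9\right)^{4} = \left(3 + 9\right)^{4} = 12^{4} = 20736$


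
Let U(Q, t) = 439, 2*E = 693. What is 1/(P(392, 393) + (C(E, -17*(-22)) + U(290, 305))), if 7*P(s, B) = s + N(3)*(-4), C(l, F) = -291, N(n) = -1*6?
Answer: 7/1452 ≈ 0.0048209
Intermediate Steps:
E = 693/2 (E = (½)*693 = 693/2 ≈ 346.50)
N(n) = -6
P(s, B) = 24/7 + s/7 (P(s, B) = (s - 6*(-4))/7 = (s + 24)/7 = (24 + s)/7 = 24/7 + s/7)
1/(P(392, 393) + (C(E, -17*(-22)) + U(290, 305))) = 1/((24/7 + (⅐)*392) + (-291 + 439)) = 1/((24/7 + 56) + 148) = 1/(416/7 + 148) = 1/(1452/7) = 7/1452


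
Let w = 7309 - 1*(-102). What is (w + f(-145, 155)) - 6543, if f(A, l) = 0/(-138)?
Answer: 868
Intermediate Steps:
f(A, l) = 0 (f(A, l) = 0*(-1/138) = 0)
w = 7411 (w = 7309 + 102 = 7411)
(w + f(-145, 155)) - 6543 = (7411 + 0) - 6543 = 7411 - 6543 = 868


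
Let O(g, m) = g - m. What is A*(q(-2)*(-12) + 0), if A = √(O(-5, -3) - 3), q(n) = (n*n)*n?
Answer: 96*I*√5 ≈ 214.66*I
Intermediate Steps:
q(n) = n³ (q(n) = n²*n = n³)
A = I*√5 (A = √((-5 - 1*(-3)) - 3) = √((-5 + 3) - 3) = √(-2 - 3) = √(-5) = I*√5 ≈ 2.2361*I)
A*(q(-2)*(-12) + 0) = (I*√5)*((-2)³*(-12) + 0) = (I*√5)*(-8*(-12) + 0) = (I*√5)*(96 + 0) = (I*√5)*96 = 96*I*√5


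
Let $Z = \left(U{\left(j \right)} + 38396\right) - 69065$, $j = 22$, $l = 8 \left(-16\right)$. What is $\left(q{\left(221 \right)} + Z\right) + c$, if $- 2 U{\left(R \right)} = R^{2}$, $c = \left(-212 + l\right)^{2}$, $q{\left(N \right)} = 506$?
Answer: $85195$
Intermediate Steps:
$l = -128$
$c = 115600$ ($c = \left(-212 - 128\right)^{2} = \left(-340\right)^{2} = 115600$)
$U{\left(R \right)} = - \frac{R^{2}}{2}$
$Z = -30911$ ($Z = \left(- \frac{22^{2}}{2} + 38396\right) - 69065 = \left(\left(- \frac{1}{2}\right) 484 + 38396\right) - 69065 = \left(-242 + 38396\right) - 69065 = 38154 - 69065 = -30911$)
$\left(q{\left(221 \right)} + Z\right) + c = \left(506 - 30911\right) + 115600 = -30405 + 115600 = 85195$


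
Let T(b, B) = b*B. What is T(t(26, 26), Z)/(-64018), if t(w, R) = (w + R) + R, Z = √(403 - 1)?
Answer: -39*√402/32009 ≈ -0.024429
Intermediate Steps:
Z = √402 ≈ 20.050
t(w, R) = w + 2*R (t(w, R) = (R + w) + R = w + 2*R)
T(b, B) = B*b
T(t(26, 26), Z)/(-64018) = (√402*(26 + 2*26))/(-64018) = (√402*(26 + 52))*(-1/64018) = (√402*78)*(-1/64018) = (78*√402)*(-1/64018) = -39*√402/32009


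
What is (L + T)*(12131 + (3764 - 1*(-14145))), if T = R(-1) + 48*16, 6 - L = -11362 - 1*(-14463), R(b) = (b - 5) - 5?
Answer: -70233520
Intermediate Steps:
R(b) = -10 + b (R(b) = (-5 + b) - 5 = -10 + b)
L = -3095 (L = 6 - (-11362 - 1*(-14463)) = 6 - (-11362 + 14463) = 6 - 1*3101 = 6 - 3101 = -3095)
T = 757 (T = (-10 - 1) + 48*16 = -11 + 768 = 757)
(L + T)*(12131 + (3764 - 1*(-14145))) = (-3095 + 757)*(12131 + (3764 - 1*(-14145))) = -2338*(12131 + (3764 + 14145)) = -2338*(12131 + 17909) = -2338*30040 = -70233520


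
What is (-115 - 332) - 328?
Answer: -775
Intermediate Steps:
(-115 - 332) - 328 = -447 - 328 = -775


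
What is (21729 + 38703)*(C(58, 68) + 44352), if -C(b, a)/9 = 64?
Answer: 2645471232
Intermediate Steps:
C(b, a) = -576 (C(b, a) = -9*64 = -576)
(21729 + 38703)*(C(58, 68) + 44352) = (21729 + 38703)*(-576 + 44352) = 60432*43776 = 2645471232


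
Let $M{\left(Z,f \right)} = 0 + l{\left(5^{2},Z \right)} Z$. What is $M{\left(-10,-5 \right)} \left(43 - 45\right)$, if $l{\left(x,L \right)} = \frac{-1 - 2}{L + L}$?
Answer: $3$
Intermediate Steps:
$l{\left(x,L \right)} = - \frac{3}{2 L}$
$M{\left(Z,f \right)} = - \frac{3}{2}$ ($M{\left(Z,f \right)} = 0 + - \frac{3}{2 Z} Z = 0 - \frac{3}{2} = - \frac{3}{2}$)
$M{\left(-10,-5 \right)} \left(43 - 45\right) = - \frac{3 \left(43 - 45\right)}{2} = \left(- \frac{3}{2}\right) \left(-2\right) = 3$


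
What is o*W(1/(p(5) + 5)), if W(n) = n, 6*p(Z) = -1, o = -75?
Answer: -450/29 ≈ -15.517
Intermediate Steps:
p(Z) = -1/6 (p(Z) = (1/6)*(-1) = -1/6)
o*W(1/(p(5) + 5)) = -75/(-1/6 + 5) = -75/29/6 = -75*6/29 = -450/29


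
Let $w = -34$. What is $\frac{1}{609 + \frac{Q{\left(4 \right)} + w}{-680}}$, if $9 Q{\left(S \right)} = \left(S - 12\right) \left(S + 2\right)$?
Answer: $\frac{1020}{621239} \approx 0.0016419$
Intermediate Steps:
$Q{\left(S \right)} = \frac{\left(-12 + S\right) \left(2 + S\right)}{9}$ ($Q{\left(S \right)} = \frac{\left(S - 12\right) \left(S + 2\right)}{9} = \frac{\left(-12 + S\right) \left(2 + S\right)}{9}$)
$\frac{1}{609 + \frac{Q{\left(4 \right)} + w}{-680}} = \frac{1}{609 + \frac{\left(- \frac{8}{3} - \frac{40}{9} + \frac{4^{2}}{9}\right) - 34}{-680}} = \frac{1}{609 + \left(\left(- \frac{8}{3} - \frac{40}{9} + \frac{1}{9} \cdot 16\right) - 34\right) \left(- \frac{1}{680}\right)} = \frac{1}{609 + \left(\left(- \frac{8}{3} - \frac{40}{9} + \frac{16}{9}\right) - 34\right) \left(- \frac{1}{680}\right)} = \frac{1}{609 + \left(- \frac{16}{3} - 34\right) \left(- \frac{1}{680}\right)} = \frac{1}{609 - - \frac{59}{1020}} = \frac{1}{609 + \frac{59}{1020}} = \frac{1}{\frac{621239}{1020}} = \frac{1020}{621239}$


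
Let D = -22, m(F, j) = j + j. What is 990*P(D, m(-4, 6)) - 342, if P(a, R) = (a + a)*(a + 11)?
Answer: 478818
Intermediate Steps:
m(F, j) = 2*j
P(a, R) = 2*a*(11 + a) (P(a, R) = (2*a)*(11 + a) = 2*a*(11 + a))
990*P(D, m(-4, 6)) - 342 = 990*(2*(-22)*(11 - 22)) - 342 = 990*(2*(-22)*(-11)) - 342 = 990*484 - 342 = 479160 - 342 = 478818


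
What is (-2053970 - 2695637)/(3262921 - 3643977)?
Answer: 4749607/381056 ≈ 12.464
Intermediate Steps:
(-2053970 - 2695637)/(3262921 - 3643977) = -4749607/(-381056) = -4749607*(-1/381056) = 4749607/381056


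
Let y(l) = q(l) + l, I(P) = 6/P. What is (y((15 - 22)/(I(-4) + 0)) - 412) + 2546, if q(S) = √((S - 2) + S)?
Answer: 6416/3 + √66/3 ≈ 2141.4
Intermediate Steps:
q(S) = √(-2 + 2*S) (q(S) = √((-2 + S) + S) = √(-2 + 2*S))
y(l) = l + √(-2 + 2*l) (y(l) = √(-2 + 2*l) + l = l + √(-2 + 2*l))
(y((15 - 22)/(I(-4) + 0)) - 412) + 2546 = (((15 - 22)/(6/(-4) + 0) + √(-2 + 2*((15 - 22)/(6/(-4) + 0)))) - 412) + 2546 = ((-7/(6*(-¼) + 0) + √(-2 + 2*(-7/(6*(-¼) + 0)))) - 412) + 2546 = ((-7/(-3/2 + 0) + √(-2 + 2*(-7/(-3/2 + 0)))) - 412) + 2546 = ((-7/(-3/2) + √(-2 + 2*(-7/(-3/2)))) - 412) + 2546 = ((-7*(-⅔) + √(-2 + 2*(-7*(-⅔)))) - 412) + 2546 = ((14/3 + √(-2 + 2*(14/3))) - 412) + 2546 = ((14/3 + √(-2 + 28/3)) - 412) + 2546 = ((14/3 + √(22/3)) - 412) + 2546 = ((14/3 + √66/3) - 412) + 2546 = (-1222/3 + √66/3) + 2546 = 6416/3 + √66/3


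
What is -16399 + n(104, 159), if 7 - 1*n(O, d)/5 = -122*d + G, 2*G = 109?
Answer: 160707/2 ≈ 80354.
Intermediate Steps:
G = 109/2 (G = (½)*109 = 109/2 ≈ 54.500)
n(O, d) = -475/2 + 610*d (n(O, d) = 35 - 5*(-122*d + 109/2) = 35 - 5*(109/2 - 122*d) = 35 + (-545/2 + 610*d) = -475/2 + 610*d)
-16399 + n(104, 159) = -16399 + (-475/2 + 610*159) = -16399 + (-475/2 + 96990) = -16399 + 193505/2 = 160707/2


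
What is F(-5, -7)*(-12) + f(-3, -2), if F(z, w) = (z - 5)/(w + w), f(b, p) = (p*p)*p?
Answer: -116/7 ≈ -16.571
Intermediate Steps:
f(b, p) = p³ (f(b, p) = p²*p = p³)
F(z, w) = (-5 + z)/(2*w) (F(z, w) = (-5 + z)/((2*w)) = (-5 + z)*(1/(2*w)) = (-5 + z)/(2*w))
F(-5, -7)*(-12) + f(-3, -2) = ((½)*(-5 - 5)/(-7))*(-12) + (-2)³ = ((½)*(-⅐)*(-10))*(-12) - 8 = (5/7)*(-12) - 8 = -60/7 - 8 = -116/7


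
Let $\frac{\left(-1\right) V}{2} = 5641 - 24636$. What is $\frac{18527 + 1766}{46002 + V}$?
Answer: $\frac{20293}{83992} \approx 0.24161$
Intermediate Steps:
$V = 37990$ ($V = - 2 \left(5641 - 24636\right) = \left(-2\right) \left(-18995\right) = 37990$)
$\frac{18527 + 1766}{46002 + V} = \frac{18527 + 1766}{46002 + 37990} = \frac{20293}{83992}$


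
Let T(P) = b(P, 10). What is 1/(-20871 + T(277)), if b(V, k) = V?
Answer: -1/20594 ≈ -4.8558e-5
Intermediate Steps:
T(P) = P
1/(-20871 + T(277)) = 1/(-20871 + 277) = 1/(-20594) = -1/20594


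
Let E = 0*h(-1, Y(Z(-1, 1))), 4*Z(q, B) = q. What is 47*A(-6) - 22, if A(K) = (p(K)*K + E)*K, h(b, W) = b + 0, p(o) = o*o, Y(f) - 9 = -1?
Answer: 60890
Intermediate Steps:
Z(q, B) = q/4
Y(f) = 8 (Y(f) = 9 - 1 = 8)
p(o) = o²
h(b, W) = b
E = 0 (E = 0*(-1) = 0)
A(K) = K⁴ (A(K) = (K²*K + 0)*K = (K³ + 0)*K = K³*K = K⁴)
47*A(-6) - 22 = 47*(-6)⁴ - 22 = 47*1296 - 22 = 60912 - 22 = 60890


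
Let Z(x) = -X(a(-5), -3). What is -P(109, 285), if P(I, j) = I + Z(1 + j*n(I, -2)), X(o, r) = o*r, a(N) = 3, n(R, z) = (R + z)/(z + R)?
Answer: -118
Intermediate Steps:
n(R, z) = 1 (n(R, z) = (R + z)/(R + z) = 1)
Z(x) = 9 (Z(x) = -3*(-3) = -1*(-9) = 9)
P(I, j) = 9 + I (P(I, j) = I + 9 = 9 + I)
-P(109, 285) = -(9 + 109) = -1*118 = -118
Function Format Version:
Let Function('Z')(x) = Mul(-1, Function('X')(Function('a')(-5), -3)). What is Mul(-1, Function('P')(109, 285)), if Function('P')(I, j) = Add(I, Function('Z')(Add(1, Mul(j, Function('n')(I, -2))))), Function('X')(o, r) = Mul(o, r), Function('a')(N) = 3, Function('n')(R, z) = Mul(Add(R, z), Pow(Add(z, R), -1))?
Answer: -118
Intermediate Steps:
Function('n')(R, z) = 1 (Function('n')(R, z) = Mul(Add(R, z), Pow(Add(R, z), -1)) = 1)
Function('Z')(x) = 9 (Function('Z')(x) = Mul(-1, Mul(3, -3)) = Mul(-1, -9) = 9)
Function('P')(I, j) = Add(9, I) (Function('P')(I, j) = Add(I, 9) = Add(9, I))
Mul(-1, Function('P')(109, 285)) = Mul(-1, Add(9, 109)) = Mul(-1, 118) = -118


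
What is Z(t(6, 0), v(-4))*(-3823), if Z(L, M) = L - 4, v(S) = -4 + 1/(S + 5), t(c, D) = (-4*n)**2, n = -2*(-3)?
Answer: -2186756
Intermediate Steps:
n = 6
t(c, D) = 576 (t(c, D) = (-4*6)**2 = (-24)**2 = 576)
v(S) = -4 + 1/(5 + S)
Z(L, M) = -4 + L
Z(t(6, 0), v(-4))*(-3823) = (-4 + 576)*(-3823) = 572*(-3823) = -2186756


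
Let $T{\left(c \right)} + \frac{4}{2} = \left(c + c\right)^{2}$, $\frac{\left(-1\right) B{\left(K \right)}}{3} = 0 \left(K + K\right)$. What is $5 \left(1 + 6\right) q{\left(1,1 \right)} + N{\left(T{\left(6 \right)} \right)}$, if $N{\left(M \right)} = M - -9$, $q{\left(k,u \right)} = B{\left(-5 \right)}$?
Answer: $151$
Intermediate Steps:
$B{\left(K \right)} = 0$ ($B{\left(K \right)} = - 3 \cdot 0 \left(K + K\right) = - 3 \cdot 0 \cdot 2 K = \left(-3\right) 0 = 0$)
$T{\left(c \right)} = -2 + 4 c^{2}$ ($T{\left(c \right)} = -2 + \left(c + c\right)^{2} = -2 + \left(2 c\right)^{2} = -2 + 4 c^{2}$)
$q{\left(k,u \right)} = 0$
$N{\left(M \right)} = 9 + M$ ($N{\left(M \right)} = M + 9 = 9 + M$)
$5 \left(1 + 6\right) q{\left(1,1 \right)} + N{\left(T{\left(6 \right)} \right)} = 5 \left(1 + 6\right) 0 + \left(9 - \left(2 - 4 \cdot 6^{2}\right)\right) = 5 \cdot 7 \cdot 0 + \left(9 + \left(-2 + 4 \cdot 36\right)\right) = 35 \cdot 0 + \left(9 + \left(-2 + 144\right)\right) = 0 + \left(9 + 142\right) = 0 + 151 = 151$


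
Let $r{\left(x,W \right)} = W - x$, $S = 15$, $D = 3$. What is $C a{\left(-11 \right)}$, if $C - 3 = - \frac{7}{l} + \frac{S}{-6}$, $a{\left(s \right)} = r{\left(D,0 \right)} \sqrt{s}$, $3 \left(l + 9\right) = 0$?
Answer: $- \frac{23 i \sqrt{11}}{6} \approx - 12.714 i$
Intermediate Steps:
$l = -9$ ($l = -9 + \frac{1}{3} \cdot 0 = -9 + 0 = -9$)
$a{\left(s \right)} = - 3 \sqrt{s}$ ($a{\left(s \right)} = \left(0 - 3\right) \sqrt{s} = - 3 \sqrt{s}$)
$C = \frac{23}{18}$ ($C = 3 + \left(- \frac{7}{-9} + \frac{15}{-6}\right) = 3 + \left(\left(-7\right) \left(- \frac{1}{9}\right) + 15 \left(- \frac{1}{6}\right)\right) = 3 + \left(\frac{7}{9} - \frac{5}{2}\right) = 3 - \frac{31}{18} = \frac{23}{18} \approx 1.2778$)
$C a{\left(-11 \right)} = \frac{23 \left(- 3 \sqrt{-11}\right)}{18} = \frac{23 \left(- 3 i \sqrt{11}\right)}{18} = - \frac{23 i \sqrt{11}}{6}$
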